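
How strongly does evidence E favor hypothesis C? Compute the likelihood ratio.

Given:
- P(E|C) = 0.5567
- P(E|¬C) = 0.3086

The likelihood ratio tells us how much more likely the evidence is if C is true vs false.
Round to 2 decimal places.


Likelihood Ratio (LR) = P(E|C) / P(E|¬C)

LR = 0.5567 / 0.3086
   = 1.80

The evidence is 1.80 times more likely if C is true than if C is false.
Because LR exceeds 1, E is evidence for C.


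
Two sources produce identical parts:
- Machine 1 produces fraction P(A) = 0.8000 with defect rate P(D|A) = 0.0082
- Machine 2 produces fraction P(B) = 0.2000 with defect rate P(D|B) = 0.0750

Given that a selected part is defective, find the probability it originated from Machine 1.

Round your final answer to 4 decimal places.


Let A = from Machine 1, D = defective

Given:
- P(A) = 0.8000, P(B) = 0.2000
- P(D|A) = 0.0082, P(D|B) = 0.0750

Step 1: Find P(D)
P(D) = P(D|A)P(A) + P(D|B)P(B)
     = 0.0082 × 0.8000 + 0.0750 × 0.2000
     = 0.00656000 + 0.01500000
     = 0.02156000

Step 2: Apply Bayes' theorem
P(A|D) = P(D|A)P(A) / P(D)
       = 0.00656000 / 0.02156000
       = 0.3043


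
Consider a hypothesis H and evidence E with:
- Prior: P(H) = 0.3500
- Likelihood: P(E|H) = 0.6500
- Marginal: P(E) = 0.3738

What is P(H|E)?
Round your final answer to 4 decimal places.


Using Bayes' theorem:

P(H|E) = P(E|H) × P(H) / P(E)
       = 0.6500 × 0.3500 / 0.3738
       = 0.22750000 / 0.3738
       = 0.6086

The evidence strengthens our belief in H.
Prior: 0.3500 → Posterior: 0.6086


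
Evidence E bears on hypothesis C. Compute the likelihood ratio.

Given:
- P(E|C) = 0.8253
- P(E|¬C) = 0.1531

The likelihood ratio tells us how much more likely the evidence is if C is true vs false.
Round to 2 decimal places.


Likelihood Ratio (LR) = P(E|C) / P(E|¬C)

LR = 0.8253 / 0.1531
   = 5.39

The evidence is 5.39 times more likely if C is true than if C is false.
Because LR exceeds 1, E is evidence for C.


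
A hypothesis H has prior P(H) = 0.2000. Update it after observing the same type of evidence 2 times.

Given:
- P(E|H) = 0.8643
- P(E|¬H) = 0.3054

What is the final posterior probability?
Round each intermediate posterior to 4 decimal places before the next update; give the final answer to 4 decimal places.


Sequential Bayesian updating:

Initial prior: P(H) = 0.2000

Update 1:
  P(E) = 0.8643 × 0.2000 + 0.3054 × 0.8000 = 0.17286000 + 0.24432000 = 0.41718000
  P(H|E) = 0.17286000 / 0.41718000 = 0.4144

Update 2:
  P(E) = 0.8643 × 0.4144 + 0.3054 × 0.5856 = 0.35816592 + 0.17884224 = 0.53700816
  P(H|E) = 0.35816592 / 0.53700816 = 0.6670

Final posterior: 0.6670


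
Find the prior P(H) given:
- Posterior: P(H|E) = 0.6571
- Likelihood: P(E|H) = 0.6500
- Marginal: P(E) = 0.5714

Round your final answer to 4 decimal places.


From Bayes' theorem: P(H|E) = P(E|H) × P(H) / P(E)

Rearranging for P(H):
P(H) = P(H|E) × P(E) / P(E|H)
     = 0.6571 × 0.5714 / 0.6500
     = 0.37546694 / 0.6500
     = 0.5776


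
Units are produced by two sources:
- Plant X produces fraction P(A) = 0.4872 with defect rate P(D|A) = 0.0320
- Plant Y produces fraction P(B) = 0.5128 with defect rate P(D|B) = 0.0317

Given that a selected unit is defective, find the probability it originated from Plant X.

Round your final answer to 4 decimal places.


Let A = from Plant X, D = defective

Given:
- P(A) = 0.4872, P(B) = 0.5128
- P(D|A) = 0.0320, P(D|B) = 0.0317

Step 1: Find P(D)
P(D) = P(D|A)P(A) + P(D|B)P(B)
     = 0.0320 × 0.4872 + 0.0317 × 0.5128
     = 0.01559040 + 0.01625576
     = 0.03184616

Step 2: Apply Bayes' theorem
P(A|D) = P(D|A)P(A) / P(D)
       = 0.01559040 / 0.03184616
       = 0.4896


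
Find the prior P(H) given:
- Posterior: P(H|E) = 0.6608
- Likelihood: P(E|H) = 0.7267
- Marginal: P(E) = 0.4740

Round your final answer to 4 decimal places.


From Bayes' theorem: P(H|E) = P(E|H) × P(H) / P(E)

Rearranging for P(H):
P(H) = P(H|E) × P(E) / P(E|H)
     = 0.6608 × 0.4740 / 0.7267
     = 0.31321920 / 0.7267
     = 0.4310


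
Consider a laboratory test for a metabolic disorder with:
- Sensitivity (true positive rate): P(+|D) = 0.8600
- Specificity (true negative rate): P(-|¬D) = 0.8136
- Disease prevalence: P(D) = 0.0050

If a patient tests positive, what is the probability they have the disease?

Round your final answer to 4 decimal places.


Let D = has disease, + = positive test

Given:
- P(D) = 0.0050 (prevalence)
- P(+|D) = 0.8600 (sensitivity)
- P(-|¬D) = 0.8136 (specificity)
- P(+|¬D) = 0.1864 (false positive rate = 1 - specificity)

Step 1: Find P(+)
P(+) = P(+|D)P(D) + P(+|¬D)P(¬D)
     = 0.8600 × 0.0050 + 0.1864 × 0.9950
     = 0.00430000 + 0.18546800
     = 0.18976800

Step 2: Apply Bayes' theorem for P(D|+)
P(D|+) = P(+|D)P(D) / P(+)
       = 0.00430000 / 0.18976800
       = 0.0227


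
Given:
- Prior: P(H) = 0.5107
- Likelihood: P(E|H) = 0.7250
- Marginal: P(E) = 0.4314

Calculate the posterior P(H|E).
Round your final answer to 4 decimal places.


Using Bayes' theorem:

P(H|E) = P(E|H) × P(H) / P(E)
       = 0.7250 × 0.5107 / 0.4314
       = 0.37025750 / 0.4314
       = 0.8583

The evidence strengthens our belief in H.
Prior: 0.5107 → Posterior: 0.8583


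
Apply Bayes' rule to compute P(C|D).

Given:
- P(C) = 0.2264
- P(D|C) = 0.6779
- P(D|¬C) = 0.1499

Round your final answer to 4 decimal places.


Bayes' theorem: P(C|D) = P(D|C) × P(C) / P(D)

Step 1: Calculate P(D) using law of total probability
P(D) = P(D|C)P(C) + P(D|¬C)P(¬C)
     = 0.6779 × 0.2264 + 0.1499 × 0.7736
     = 0.15347656 + 0.11596264
     = 0.26943920

Step 2: Apply Bayes' theorem
P(C|D) = P(D|C) × P(C) / P(D)
       = 0.15347656 / 0.26943920
       = 0.5696


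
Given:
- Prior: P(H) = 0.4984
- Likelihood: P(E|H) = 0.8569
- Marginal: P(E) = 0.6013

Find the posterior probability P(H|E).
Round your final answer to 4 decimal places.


Using Bayes' theorem:

P(H|E) = P(E|H) × P(H) / P(E)
       = 0.8569 × 0.4984 / 0.6013
       = 0.42707896 / 0.6013
       = 0.7103

The evidence strengthens our belief in H.
Prior: 0.4984 → Posterior: 0.7103


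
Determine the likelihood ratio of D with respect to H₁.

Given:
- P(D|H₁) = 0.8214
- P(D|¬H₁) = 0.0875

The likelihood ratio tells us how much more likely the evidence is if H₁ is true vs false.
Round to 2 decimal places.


Likelihood Ratio (LR) = P(D|H₁) / P(D|¬H₁)

LR = 0.8214 / 0.0875
   = 9.39

The evidence is 9.39 times more likely if H₁ is true than if H₁ is false.
Since LR > 1, the evidence supports H₁ over ¬H₁.


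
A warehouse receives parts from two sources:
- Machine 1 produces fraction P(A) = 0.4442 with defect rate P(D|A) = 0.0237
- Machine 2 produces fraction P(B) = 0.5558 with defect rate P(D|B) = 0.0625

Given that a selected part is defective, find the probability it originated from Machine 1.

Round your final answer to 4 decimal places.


Let A = from Machine 1, D = defective

Given:
- P(A) = 0.4442, P(B) = 0.5558
- P(D|A) = 0.0237, P(D|B) = 0.0625

Step 1: Find P(D)
P(D) = P(D|A)P(A) + P(D|B)P(B)
     = 0.0237 × 0.4442 + 0.0625 × 0.5558
     = 0.01052754 + 0.03473750
     = 0.04526504

Step 2: Apply Bayes' theorem
P(A|D) = P(D|A)P(A) / P(D)
       = 0.01052754 / 0.04526504
       = 0.2326


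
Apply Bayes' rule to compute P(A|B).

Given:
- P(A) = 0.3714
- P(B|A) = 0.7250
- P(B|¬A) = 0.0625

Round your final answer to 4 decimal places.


Bayes' theorem: P(A|B) = P(B|A) × P(A) / P(B)

Step 1: Calculate P(B) using law of total probability
P(B) = P(B|A)P(A) + P(B|¬A)P(¬A)
     = 0.7250 × 0.3714 + 0.0625 × 0.6286
     = 0.26926500 + 0.03928750
     = 0.30855250

Step 2: Apply Bayes' theorem
P(A|B) = P(B|A) × P(A) / P(B)
       = 0.26926500 / 0.30855250
       = 0.8727


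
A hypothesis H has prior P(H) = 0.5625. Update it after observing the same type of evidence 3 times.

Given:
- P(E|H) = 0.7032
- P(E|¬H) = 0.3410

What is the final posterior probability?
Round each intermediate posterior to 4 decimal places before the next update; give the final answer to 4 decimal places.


Sequential Bayesian updating:

Initial prior: P(H) = 0.5625

Update 1:
  P(E) = 0.7032 × 0.5625 + 0.3410 × 0.4375 = 0.39555000 + 0.14918750 = 0.54473750
  P(H|E) = 0.39555000 / 0.54473750 = 0.7261

Update 2:
  P(E) = 0.7032 × 0.7261 + 0.3410 × 0.2739 = 0.51059352 + 0.09339990 = 0.60399342
  P(H|E) = 0.51059352 / 0.60399342 = 0.8454

Update 3:
  P(E) = 0.7032 × 0.8454 + 0.3410 × 0.1546 = 0.59448528 + 0.05271860 = 0.64720388
  P(H|E) = 0.59448528 / 0.64720388 = 0.9185

Final posterior: 0.9185


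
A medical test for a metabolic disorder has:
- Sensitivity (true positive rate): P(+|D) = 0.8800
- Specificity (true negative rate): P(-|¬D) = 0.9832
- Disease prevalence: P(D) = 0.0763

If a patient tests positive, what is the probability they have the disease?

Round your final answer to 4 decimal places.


Let D = has disease, + = positive test

Given:
- P(D) = 0.0763 (prevalence)
- P(+|D) = 0.8800 (sensitivity)
- P(-|¬D) = 0.9832 (specificity)
- P(+|¬D) = 0.0168 (false positive rate = 1 - specificity)

Step 1: Find P(+)
P(+) = P(+|D)P(D) + P(+|¬D)P(¬D)
     = 0.8800 × 0.0763 + 0.0168 × 0.9237
     = 0.06714400 + 0.01551816
     = 0.08266216

Step 2: Apply Bayes' theorem for P(D|+)
P(D|+) = P(+|D)P(D) / P(+)
       = 0.06714400 / 0.08266216
       = 0.8123


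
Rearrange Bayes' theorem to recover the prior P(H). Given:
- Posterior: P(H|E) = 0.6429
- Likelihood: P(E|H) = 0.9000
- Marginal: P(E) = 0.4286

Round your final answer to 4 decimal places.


From Bayes' theorem: P(H|E) = P(E|H) × P(H) / P(E)

Rearranging for P(H):
P(H) = P(H|E) × P(E) / P(E|H)
     = 0.6429 × 0.4286 / 0.9000
     = 0.27554694 / 0.9000
     = 0.3062


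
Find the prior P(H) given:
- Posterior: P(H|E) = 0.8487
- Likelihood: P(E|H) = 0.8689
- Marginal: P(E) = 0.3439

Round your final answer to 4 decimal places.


From Bayes' theorem: P(H|E) = P(E|H) × P(H) / P(E)

Rearranging for P(H):
P(H) = P(H|E) × P(E) / P(E|H)
     = 0.8487 × 0.3439 / 0.8689
     = 0.29186793 / 0.8689
     = 0.3359


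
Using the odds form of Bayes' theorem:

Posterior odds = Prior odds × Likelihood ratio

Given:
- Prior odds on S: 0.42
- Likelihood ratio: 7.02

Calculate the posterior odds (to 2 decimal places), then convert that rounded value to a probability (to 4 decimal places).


Step 1: Calculate posterior odds
Posterior odds = Prior odds × LR
               = 0.42 × 7.02
               = 2.95

Step 2: Convert to probability
P(S|E) = Posterior odds / (1 + Posterior odds)
       = 2.95 / (1 + 2.95)
       = 2.95 / 3.95
       = 0.7468

The evidence increased P(S) from 0.2958 to 0.7468.


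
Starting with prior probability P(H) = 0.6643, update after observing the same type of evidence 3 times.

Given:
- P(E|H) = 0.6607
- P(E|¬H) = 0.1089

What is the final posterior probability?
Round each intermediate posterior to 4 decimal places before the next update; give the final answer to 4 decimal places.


Sequential Bayesian updating:

Initial prior: P(H) = 0.6643

Update 1:
  P(E) = 0.6607 × 0.6643 + 0.1089 × 0.3357 = 0.43890301 + 0.03655773 = 0.47546074
  P(H|E) = 0.43890301 / 0.47546074 = 0.9231

Update 2:
  P(E) = 0.6607 × 0.9231 + 0.1089 × 0.0769 = 0.60989217 + 0.00837441 = 0.61826658
  P(H|E) = 0.60989217 / 0.61826658 = 0.9865

Update 3:
  P(E) = 0.6607 × 0.9865 + 0.1089 × 0.0135 = 0.65178055 + 0.00147015 = 0.65325070
  P(H|E) = 0.65178055 / 0.65325070 = 0.9977

Final posterior: 0.9977


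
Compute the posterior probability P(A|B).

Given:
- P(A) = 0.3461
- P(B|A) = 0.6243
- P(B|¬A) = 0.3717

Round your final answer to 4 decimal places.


Bayes' theorem: P(A|B) = P(B|A) × P(A) / P(B)

Step 1: Calculate P(B) using law of total probability
P(B) = P(B|A)P(A) + P(B|¬A)P(¬A)
     = 0.6243 × 0.3461 + 0.3717 × 0.6539
     = 0.21607023 + 0.24305463
     = 0.45912486

Step 2: Apply Bayes' theorem
P(A|B) = P(B|A) × P(A) / P(B)
       = 0.21607023 / 0.45912486
       = 0.4706


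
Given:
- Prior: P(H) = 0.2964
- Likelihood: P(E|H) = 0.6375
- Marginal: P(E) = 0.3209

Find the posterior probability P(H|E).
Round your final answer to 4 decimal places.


Using Bayes' theorem:

P(H|E) = P(E|H) × P(H) / P(E)
       = 0.6375 × 0.2964 / 0.3209
       = 0.18895500 / 0.3209
       = 0.5888

The evidence strengthens our belief in H.
Prior: 0.2964 → Posterior: 0.5888


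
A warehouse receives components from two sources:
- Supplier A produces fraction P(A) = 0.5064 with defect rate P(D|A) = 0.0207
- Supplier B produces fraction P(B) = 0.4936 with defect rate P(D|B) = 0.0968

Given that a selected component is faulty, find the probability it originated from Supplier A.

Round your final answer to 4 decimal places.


Let A = from Supplier A, D = faulty

Given:
- P(A) = 0.5064, P(B) = 0.4936
- P(D|A) = 0.0207, P(D|B) = 0.0968

Step 1: Find P(D)
P(D) = P(D|A)P(A) + P(D|B)P(B)
     = 0.0207 × 0.5064 + 0.0968 × 0.4936
     = 0.01048248 + 0.04778048
     = 0.05826296

Step 2: Apply Bayes' theorem
P(A|D) = P(D|A)P(A) / P(D)
       = 0.01048248 / 0.05826296
       = 0.1799


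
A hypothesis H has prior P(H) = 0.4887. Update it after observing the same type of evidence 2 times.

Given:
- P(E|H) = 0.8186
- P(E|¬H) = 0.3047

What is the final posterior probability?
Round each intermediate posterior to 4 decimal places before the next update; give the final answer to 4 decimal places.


Sequential Bayesian updating:

Initial prior: P(H) = 0.4887

Update 1:
  P(E) = 0.8186 × 0.4887 + 0.3047 × 0.5113 = 0.40004982 + 0.15579311 = 0.55584293
  P(H|E) = 0.40004982 / 0.55584293 = 0.7197

Update 2:
  P(E) = 0.8186 × 0.7197 + 0.3047 × 0.2803 = 0.58914642 + 0.08540741 = 0.67455383
  P(H|E) = 0.58914642 / 0.67455383 = 0.8734

Final posterior: 0.8734


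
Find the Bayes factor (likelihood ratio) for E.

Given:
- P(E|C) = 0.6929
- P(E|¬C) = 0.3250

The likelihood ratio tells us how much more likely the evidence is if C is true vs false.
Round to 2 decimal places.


Likelihood Ratio (LR) = P(E|C) / P(E|¬C)

LR = 0.6929 / 0.3250
   = 2.13

The evidence is 2.13 times more likely if C is true than if C is false.
Since LR > 1, the evidence supports C over ¬C.


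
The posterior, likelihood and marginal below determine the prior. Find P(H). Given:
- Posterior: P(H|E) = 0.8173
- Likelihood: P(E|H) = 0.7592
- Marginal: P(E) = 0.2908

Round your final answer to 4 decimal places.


From Bayes' theorem: P(H|E) = P(E|H) × P(H) / P(E)

Rearranging for P(H):
P(H) = P(H|E) × P(E) / P(E|H)
     = 0.8173 × 0.2908 / 0.7592
     = 0.23767084 / 0.7592
     = 0.3131


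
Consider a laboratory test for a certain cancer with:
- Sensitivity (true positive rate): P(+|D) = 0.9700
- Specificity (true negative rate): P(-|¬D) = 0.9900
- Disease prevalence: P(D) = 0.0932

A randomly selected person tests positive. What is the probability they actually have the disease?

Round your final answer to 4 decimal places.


Let D = has disease, + = positive test

Given:
- P(D) = 0.0932 (prevalence)
- P(+|D) = 0.9700 (sensitivity)
- P(-|¬D) = 0.9900 (specificity)
- P(+|¬D) = 0.0100 (false positive rate = 1 - specificity)

Step 1: Find P(+)
P(+) = P(+|D)P(D) + P(+|¬D)P(¬D)
     = 0.9700 × 0.0932 + 0.0100 × 0.9068
     = 0.09040400 + 0.00906800
     = 0.09947200

Step 2: Apply Bayes' theorem for P(D|+)
P(D|+) = P(+|D)P(D) / P(+)
       = 0.09040400 / 0.09947200
       = 0.9088


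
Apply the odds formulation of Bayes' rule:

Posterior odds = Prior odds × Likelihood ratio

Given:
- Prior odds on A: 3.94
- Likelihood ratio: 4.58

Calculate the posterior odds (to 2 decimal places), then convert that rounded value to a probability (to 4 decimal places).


Step 1: Calculate posterior odds
Posterior odds = Prior odds × LR
               = 3.94 × 4.58
               = 18.05

Step 2: Convert to probability
P(A|E) = Posterior odds / (1 + Posterior odds)
       = 18.05 / (1 + 18.05)
       = 18.05 / 19.05
       = 0.9475

The evidence increased P(A) from 0.7976 to 0.9475.


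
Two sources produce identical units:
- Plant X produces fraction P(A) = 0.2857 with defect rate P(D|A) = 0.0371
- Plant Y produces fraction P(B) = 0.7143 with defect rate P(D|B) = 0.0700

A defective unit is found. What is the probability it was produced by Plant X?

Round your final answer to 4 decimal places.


Let A = from Plant X, D = defective

Given:
- P(A) = 0.2857, P(B) = 0.7143
- P(D|A) = 0.0371, P(D|B) = 0.0700

Step 1: Find P(D)
P(D) = P(D|A)P(A) + P(D|B)P(B)
     = 0.0371 × 0.2857 + 0.0700 × 0.7143
     = 0.01059947 + 0.05000100
     = 0.06060047

Step 2: Apply Bayes' theorem
P(A|D) = P(D|A)P(A) / P(D)
       = 0.01059947 / 0.06060047
       = 0.1749


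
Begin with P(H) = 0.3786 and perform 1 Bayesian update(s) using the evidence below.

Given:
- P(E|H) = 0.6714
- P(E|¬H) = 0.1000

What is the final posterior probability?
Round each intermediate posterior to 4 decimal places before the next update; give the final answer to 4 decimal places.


Sequential Bayesian updating:

Initial prior: P(H) = 0.3786

Update 1:
  P(E) = 0.6714 × 0.3786 + 0.1000 × 0.6214 = 0.25419204 + 0.06214000 = 0.31633204
  P(H|E) = 0.25419204 / 0.31633204 = 0.8036

Final posterior: 0.8036


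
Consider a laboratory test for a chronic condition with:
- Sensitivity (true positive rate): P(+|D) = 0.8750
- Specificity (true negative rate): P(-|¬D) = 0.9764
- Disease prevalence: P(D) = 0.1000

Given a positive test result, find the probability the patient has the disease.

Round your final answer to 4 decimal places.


Let D = has disease, + = positive test

Given:
- P(D) = 0.1000 (prevalence)
- P(+|D) = 0.8750 (sensitivity)
- P(-|¬D) = 0.9764 (specificity)
- P(+|¬D) = 0.0236 (false positive rate = 1 - specificity)

Step 1: Find P(+)
P(+) = P(+|D)P(D) + P(+|¬D)P(¬D)
     = 0.8750 × 0.1000 + 0.0236 × 0.9000
     = 0.08750000 + 0.02124000
     = 0.10874000

Step 2: Apply Bayes' theorem for P(D|+)
P(D|+) = P(+|D)P(D) / P(+)
       = 0.08750000 / 0.10874000
       = 0.8047


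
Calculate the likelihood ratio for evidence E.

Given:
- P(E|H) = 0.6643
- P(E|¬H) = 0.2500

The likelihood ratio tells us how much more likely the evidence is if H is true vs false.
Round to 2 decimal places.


Likelihood Ratio (LR) = P(E|H) / P(E|¬H)

LR = 0.6643 / 0.2500
   = 2.66

The evidence is 2.66 times more likely if H is true than if H is false.
LR > 1, so observing E raises the odds in favor of H.


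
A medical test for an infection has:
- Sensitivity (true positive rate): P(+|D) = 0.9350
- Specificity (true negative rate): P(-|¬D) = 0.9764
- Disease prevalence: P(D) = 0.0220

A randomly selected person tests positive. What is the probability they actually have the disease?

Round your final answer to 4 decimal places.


Let D = has disease, + = positive test

Given:
- P(D) = 0.0220 (prevalence)
- P(+|D) = 0.9350 (sensitivity)
- P(-|¬D) = 0.9764 (specificity)
- P(+|¬D) = 0.0236 (false positive rate = 1 - specificity)

Step 1: Find P(+)
P(+) = P(+|D)P(D) + P(+|¬D)P(¬D)
     = 0.9350 × 0.0220 + 0.0236 × 0.9780
     = 0.02057000 + 0.02308080
     = 0.04365080

Step 2: Apply Bayes' theorem for P(D|+)
P(D|+) = P(+|D)P(D) / P(+)
       = 0.02057000 / 0.04365080
       = 0.4712


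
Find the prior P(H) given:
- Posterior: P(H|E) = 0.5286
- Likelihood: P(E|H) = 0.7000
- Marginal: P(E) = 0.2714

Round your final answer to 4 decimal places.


From Bayes' theorem: P(H|E) = P(E|H) × P(H) / P(E)

Rearranging for P(H):
P(H) = P(H|E) × P(E) / P(E|H)
     = 0.5286 × 0.2714 / 0.7000
     = 0.14346204 / 0.7000
     = 0.2049


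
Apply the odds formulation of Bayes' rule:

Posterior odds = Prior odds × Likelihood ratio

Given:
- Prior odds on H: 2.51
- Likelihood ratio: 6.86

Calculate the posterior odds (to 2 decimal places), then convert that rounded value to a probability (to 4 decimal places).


Step 1: Calculate posterior odds
Posterior odds = Prior odds × LR
               = 2.51 × 6.86
               = 17.22

Step 2: Convert to probability
P(H|E) = Posterior odds / (1 + Posterior odds)
       = 17.22 / (1 + 17.22)
       = 17.22 / 18.22
       = 0.9451

The evidence increased P(H) from 0.7151 to 0.9451.


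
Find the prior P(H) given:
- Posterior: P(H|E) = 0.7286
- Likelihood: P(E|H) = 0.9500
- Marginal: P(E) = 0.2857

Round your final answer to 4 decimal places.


From Bayes' theorem: P(H|E) = P(E|H) × P(H) / P(E)

Rearranging for P(H):
P(H) = P(H|E) × P(E) / P(E|H)
     = 0.7286 × 0.2857 / 0.9500
     = 0.20816102 / 0.9500
     = 0.2191


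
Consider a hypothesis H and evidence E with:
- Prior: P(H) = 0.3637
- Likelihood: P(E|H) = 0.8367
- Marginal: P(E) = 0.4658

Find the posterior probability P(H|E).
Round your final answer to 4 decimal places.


Using Bayes' theorem:

P(H|E) = P(E|H) × P(H) / P(E)
       = 0.8367 × 0.3637 / 0.4658
       = 0.30430779 / 0.4658
       = 0.6533

The evidence strengthens our belief in H.
Prior: 0.3637 → Posterior: 0.6533


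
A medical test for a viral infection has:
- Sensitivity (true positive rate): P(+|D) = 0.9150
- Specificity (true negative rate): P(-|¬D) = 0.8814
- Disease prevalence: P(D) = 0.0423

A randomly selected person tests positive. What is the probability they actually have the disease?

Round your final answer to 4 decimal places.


Let D = has disease, + = positive test

Given:
- P(D) = 0.0423 (prevalence)
- P(+|D) = 0.9150 (sensitivity)
- P(-|¬D) = 0.8814 (specificity)
- P(+|¬D) = 0.1186 (false positive rate = 1 - specificity)

Step 1: Find P(+)
P(+) = P(+|D)P(D) + P(+|¬D)P(¬D)
     = 0.9150 × 0.0423 + 0.1186 × 0.9577
     = 0.03870450 + 0.11358322
     = 0.15228772

Step 2: Apply Bayes' theorem for P(D|+)
P(D|+) = P(+|D)P(D) / P(+)
       = 0.03870450 / 0.15228772
       = 0.2542


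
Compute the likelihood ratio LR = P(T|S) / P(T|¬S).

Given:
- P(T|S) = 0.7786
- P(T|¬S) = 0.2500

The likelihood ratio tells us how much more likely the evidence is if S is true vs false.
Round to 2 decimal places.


Likelihood Ratio (LR) = P(T|S) / P(T|¬S)

LR = 0.7786 / 0.2500
   = 3.11

The evidence is 3.11 times more likely if S is true than if S is false.
LR > 1, so observing T raises the odds in favor of S.


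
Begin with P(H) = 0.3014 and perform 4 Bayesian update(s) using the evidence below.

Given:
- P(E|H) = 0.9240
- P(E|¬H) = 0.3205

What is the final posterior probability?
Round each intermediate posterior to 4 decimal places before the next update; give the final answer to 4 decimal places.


Sequential Bayesian updating:

Initial prior: P(H) = 0.3014

Update 1:
  P(E) = 0.9240 × 0.3014 + 0.3205 × 0.6986 = 0.27849360 + 0.22390130 = 0.50239490
  P(H|E) = 0.27849360 / 0.50239490 = 0.5543

Update 2:
  P(E) = 0.9240 × 0.5543 + 0.3205 × 0.4457 = 0.51217320 + 0.14284685 = 0.65502005
  P(H|E) = 0.51217320 / 0.65502005 = 0.7819

Update 3:
  P(E) = 0.9240 × 0.7819 + 0.3205 × 0.2181 = 0.72247560 + 0.06990105 = 0.79237665
  P(H|E) = 0.72247560 / 0.79237665 = 0.9118

Update 4:
  P(E) = 0.9240 × 0.9118 + 0.3205 × 0.0882 = 0.84250320 + 0.02826810 = 0.87077130
  P(H|E) = 0.84250320 / 0.87077130 = 0.9675

Final posterior: 0.9675


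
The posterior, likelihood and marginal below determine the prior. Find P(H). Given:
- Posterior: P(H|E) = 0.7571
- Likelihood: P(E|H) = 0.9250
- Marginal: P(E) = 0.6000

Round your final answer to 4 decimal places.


From Bayes' theorem: P(H|E) = P(E|H) × P(H) / P(E)

Rearranging for P(H):
P(H) = P(H|E) × P(E) / P(E|H)
     = 0.7571 × 0.6000 / 0.9250
     = 0.45426000 / 0.9250
     = 0.4911


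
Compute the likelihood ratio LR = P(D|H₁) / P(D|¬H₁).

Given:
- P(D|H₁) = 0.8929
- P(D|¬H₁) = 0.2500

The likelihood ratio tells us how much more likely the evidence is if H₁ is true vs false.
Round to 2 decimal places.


Likelihood Ratio (LR) = P(D|H₁) / P(D|¬H₁)

LR = 0.8929 / 0.2500
   = 3.57

The evidence is 3.57 times more likely if H₁ is true than if H₁ is false.
Because LR exceeds 1, D is evidence for H₁.


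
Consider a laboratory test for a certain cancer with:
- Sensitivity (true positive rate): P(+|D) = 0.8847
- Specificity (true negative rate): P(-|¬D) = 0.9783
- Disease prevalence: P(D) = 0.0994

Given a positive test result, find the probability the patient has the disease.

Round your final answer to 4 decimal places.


Let D = has disease, + = positive test

Given:
- P(D) = 0.0994 (prevalence)
- P(+|D) = 0.8847 (sensitivity)
- P(-|¬D) = 0.9783 (specificity)
- P(+|¬D) = 0.0217 (false positive rate = 1 - specificity)

Step 1: Find P(+)
P(+) = P(+|D)P(D) + P(+|¬D)P(¬D)
     = 0.8847 × 0.0994 + 0.0217 × 0.9006
     = 0.08793918 + 0.01954302
     = 0.10748220

Step 2: Apply Bayes' theorem for P(D|+)
P(D|+) = P(+|D)P(D) / P(+)
       = 0.08793918 / 0.10748220
       = 0.8182


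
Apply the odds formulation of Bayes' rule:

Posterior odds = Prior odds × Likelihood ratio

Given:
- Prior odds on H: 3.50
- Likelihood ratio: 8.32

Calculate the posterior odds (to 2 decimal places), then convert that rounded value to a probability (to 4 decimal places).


Step 1: Calculate posterior odds
Posterior odds = Prior odds × LR
               = 3.50 × 8.32
               = 29.12

Step 2: Convert to probability
P(H|E) = Posterior odds / (1 + Posterior odds)
       = 29.12 / (1 + 29.12)
       = 29.12 / 30.12
       = 0.9668

The evidence increased P(H) from 0.7778 to 0.9668.


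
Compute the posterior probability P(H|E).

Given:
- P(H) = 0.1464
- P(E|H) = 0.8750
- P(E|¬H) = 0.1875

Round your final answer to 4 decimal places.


Bayes' theorem: P(H|E) = P(E|H) × P(H) / P(E)

Step 1: Calculate P(E) using law of total probability
P(E) = P(E|H)P(H) + P(E|¬H)P(¬H)
     = 0.8750 × 0.1464 + 0.1875 × 0.8536
     = 0.12810000 + 0.16005000
     = 0.28815000

Step 2: Apply Bayes' theorem
P(H|E) = P(E|H) × P(H) / P(E)
       = 0.12810000 / 0.28815000
       = 0.4446


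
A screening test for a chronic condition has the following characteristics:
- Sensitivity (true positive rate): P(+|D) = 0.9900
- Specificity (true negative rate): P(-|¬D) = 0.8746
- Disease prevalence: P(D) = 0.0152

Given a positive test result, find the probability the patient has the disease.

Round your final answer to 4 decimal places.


Let D = has disease, + = positive test

Given:
- P(D) = 0.0152 (prevalence)
- P(+|D) = 0.9900 (sensitivity)
- P(-|¬D) = 0.8746 (specificity)
- P(+|¬D) = 0.1254 (false positive rate = 1 - specificity)

Step 1: Find P(+)
P(+) = P(+|D)P(D) + P(+|¬D)P(¬D)
     = 0.9900 × 0.0152 + 0.1254 × 0.9848
     = 0.01504800 + 0.12349392
     = 0.13854192

Step 2: Apply Bayes' theorem for P(D|+)
P(D|+) = P(+|D)P(D) / P(+)
       = 0.01504800 / 0.13854192
       = 0.1086


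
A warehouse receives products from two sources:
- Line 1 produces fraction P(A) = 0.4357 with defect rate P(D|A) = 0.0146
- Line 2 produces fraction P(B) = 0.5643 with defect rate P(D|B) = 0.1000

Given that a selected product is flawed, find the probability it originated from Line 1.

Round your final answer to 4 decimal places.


Let A = from Line 1, D = flawed

Given:
- P(A) = 0.4357, P(B) = 0.5643
- P(D|A) = 0.0146, P(D|B) = 0.1000

Step 1: Find P(D)
P(D) = P(D|A)P(A) + P(D|B)P(B)
     = 0.0146 × 0.4357 + 0.1000 × 0.5643
     = 0.00636122 + 0.05643000
     = 0.06279122

Step 2: Apply Bayes' theorem
P(A|D) = P(D|A)P(A) / P(D)
       = 0.00636122 / 0.06279122
       = 0.1013


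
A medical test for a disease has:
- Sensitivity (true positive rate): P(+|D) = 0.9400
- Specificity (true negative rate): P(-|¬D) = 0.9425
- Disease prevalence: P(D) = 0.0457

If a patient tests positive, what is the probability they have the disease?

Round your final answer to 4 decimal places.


Let D = has disease, + = positive test

Given:
- P(D) = 0.0457 (prevalence)
- P(+|D) = 0.9400 (sensitivity)
- P(-|¬D) = 0.9425 (specificity)
- P(+|¬D) = 0.0575 (false positive rate = 1 - specificity)

Step 1: Find P(+)
P(+) = P(+|D)P(D) + P(+|¬D)P(¬D)
     = 0.9400 × 0.0457 + 0.0575 × 0.9543
     = 0.04295800 + 0.05487225
     = 0.09783025

Step 2: Apply Bayes' theorem for P(D|+)
P(D|+) = P(+|D)P(D) / P(+)
       = 0.04295800 / 0.09783025
       = 0.4391


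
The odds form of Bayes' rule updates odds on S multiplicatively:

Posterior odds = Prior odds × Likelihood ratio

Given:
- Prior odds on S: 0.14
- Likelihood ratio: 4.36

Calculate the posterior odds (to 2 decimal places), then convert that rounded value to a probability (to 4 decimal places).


Step 1: Calculate posterior odds
Posterior odds = Prior odds × LR
               = 0.14 × 4.36
               = 0.61

Step 2: Convert to probability
P(S|E) = Posterior odds / (1 + Posterior odds)
       = 0.61 / (1 + 0.61)
       = 0.61 / 1.61
       = 0.3789

The evidence increased P(S) from 0.1228 to 0.3789.


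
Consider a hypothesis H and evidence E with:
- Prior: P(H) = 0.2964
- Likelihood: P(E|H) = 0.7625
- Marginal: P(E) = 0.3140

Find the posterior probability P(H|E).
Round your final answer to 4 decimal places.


Using Bayes' theorem:

P(H|E) = P(E|H) × P(H) / P(E)
       = 0.7625 × 0.2964 / 0.3140
       = 0.22600500 / 0.3140
       = 0.7198

The evidence strengthens our belief in H.
Prior: 0.2964 → Posterior: 0.7198


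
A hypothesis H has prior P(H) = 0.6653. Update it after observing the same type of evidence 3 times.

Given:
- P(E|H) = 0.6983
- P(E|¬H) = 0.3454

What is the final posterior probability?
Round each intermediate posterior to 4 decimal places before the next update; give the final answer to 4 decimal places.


Sequential Bayesian updating:

Initial prior: P(H) = 0.6653

Update 1:
  P(E) = 0.6983 × 0.6653 + 0.3454 × 0.3347 = 0.46457899 + 0.11560538 = 0.58018437
  P(H|E) = 0.46457899 / 0.58018437 = 0.8007

Update 2:
  P(E) = 0.6983 × 0.8007 + 0.3454 × 0.1993 = 0.55912881 + 0.06883822 = 0.62796703
  P(H|E) = 0.55912881 / 0.62796703 = 0.8904

Update 3:
  P(E) = 0.6983 × 0.8904 + 0.3454 × 0.1096 = 0.62176632 + 0.03785584 = 0.65962216
  P(H|E) = 0.62176632 / 0.65962216 = 0.9426

Final posterior: 0.9426


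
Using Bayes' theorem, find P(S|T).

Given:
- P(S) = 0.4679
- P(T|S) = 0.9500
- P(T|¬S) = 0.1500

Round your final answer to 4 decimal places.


Bayes' theorem: P(S|T) = P(T|S) × P(S) / P(T)

Step 1: Calculate P(T) using law of total probability
P(T) = P(T|S)P(S) + P(T|¬S)P(¬S)
     = 0.9500 × 0.4679 + 0.1500 × 0.5321
     = 0.44450500 + 0.07981500
     = 0.52432000

Step 2: Apply Bayes' theorem
P(S|T) = P(T|S) × P(S) / P(T)
       = 0.44450500 / 0.52432000
       = 0.8478


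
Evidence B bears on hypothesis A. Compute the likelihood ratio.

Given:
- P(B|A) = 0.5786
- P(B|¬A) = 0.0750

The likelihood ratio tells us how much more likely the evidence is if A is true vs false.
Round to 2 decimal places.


Likelihood Ratio (LR) = P(B|A) / P(B|¬A)

LR = 0.5786 / 0.0750
   = 7.71

The evidence is 7.71 times more likely if A is true than if A is false.
Since LR > 1, the evidence supports A over ¬A.


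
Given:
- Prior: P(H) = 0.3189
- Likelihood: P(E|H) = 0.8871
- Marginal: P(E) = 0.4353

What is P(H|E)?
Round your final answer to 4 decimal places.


Using Bayes' theorem:

P(H|E) = P(E|H) × P(H) / P(E)
       = 0.8871 × 0.3189 / 0.4353
       = 0.28289619 / 0.4353
       = 0.6499

The evidence strengthens our belief in H.
Prior: 0.3189 → Posterior: 0.6499


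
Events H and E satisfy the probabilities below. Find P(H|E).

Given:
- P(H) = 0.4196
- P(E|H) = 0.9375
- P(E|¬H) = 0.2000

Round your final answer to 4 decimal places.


Bayes' theorem: P(H|E) = P(E|H) × P(H) / P(E)

Step 1: Calculate P(E) using law of total probability
P(E) = P(E|H)P(H) + P(E|¬H)P(¬H)
     = 0.9375 × 0.4196 + 0.2000 × 0.5804
     = 0.39337500 + 0.11608000
     = 0.50945500

Step 2: Apply Bayes' theorem
P(H|E) = P(E|H) × P(H) / P(E)
       = 0.39337500 / 0.50945500
       = 0.7721


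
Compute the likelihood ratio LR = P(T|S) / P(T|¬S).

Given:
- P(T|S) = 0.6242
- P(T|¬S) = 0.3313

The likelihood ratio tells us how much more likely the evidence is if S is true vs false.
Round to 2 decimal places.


Likelihood Ratio (LR) = P(T|S) / P(T|¬S)

LR = 0.6242 / 0.3313
   = 1.88

The evidence is 1.88 times more likely if S is true than if S is false.
LR > 1, so observing T raises the odds in favor of S.


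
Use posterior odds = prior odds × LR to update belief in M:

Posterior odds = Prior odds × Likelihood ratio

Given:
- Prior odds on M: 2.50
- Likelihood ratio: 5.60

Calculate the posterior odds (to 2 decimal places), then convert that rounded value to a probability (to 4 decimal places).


Step 1: Calculate posterior odds
Posterior odds = Prior odds × LR
               = 2.50 × 5.60
               = 14.00

Step 2: Convert to probability
P(M|E) = Posterior odds / (1 + Posterior odds)
       = 14.00 / (1 + 14.00)
       = 14.00 / 15.00
       = 0.9333

The evidence increased P(M) from 0.7143 to 0.9333.


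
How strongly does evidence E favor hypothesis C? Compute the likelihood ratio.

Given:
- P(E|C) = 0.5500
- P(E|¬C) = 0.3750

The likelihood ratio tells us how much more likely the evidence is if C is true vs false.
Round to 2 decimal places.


Likelihood Ratio (LR) = P(E|C) / P(E|¬C)

LR = 0.5500 / 0.3750
   = 1.47

The evidence is 1.47 times more likely if C is true than if C is false.
Because LR exceeds 1, E is evidence for C.


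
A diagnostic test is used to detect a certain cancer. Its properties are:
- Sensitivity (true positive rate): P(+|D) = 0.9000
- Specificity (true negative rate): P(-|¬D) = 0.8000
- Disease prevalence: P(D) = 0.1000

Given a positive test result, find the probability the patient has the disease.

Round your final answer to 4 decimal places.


Let D = has disease, + = positive test

Given:
- P(D) = 0.1000 (prevalence)
- P(+|D) = 0.9000 (sensitivity)
- P(-|¬D) = 0.8000 (specificity)
- P(+|¬D) = 0.2000 (false positive rate = 1 - specificity)

Step 1: Find P(+)
P(+) = P(+|D)P(D) + P(+|¬D)P(¬D)
     = 0.9000 × 0.1000 + 0.2000 × 0.9000
     = 0.09000000 + 0.18000000
     = 0.27000000

Step 2: Apply Bayes' theorem for P(D|+)
P(D|+) = P(+|D)P(D) / P(+)
       = 0.09000000 / 0.27000000
       = 0.3333


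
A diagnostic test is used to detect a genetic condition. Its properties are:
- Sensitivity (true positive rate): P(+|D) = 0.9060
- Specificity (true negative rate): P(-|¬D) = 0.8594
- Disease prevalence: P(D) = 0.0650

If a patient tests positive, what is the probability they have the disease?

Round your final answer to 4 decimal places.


Let D = has disease, + = positive test

Given:
- P(D) = 0.0650 (prevalence)
- P(+|D) = 0.9060 (sensitivity)
- P(-|¬D) = 0.8594 (specificity)
- P(+|¬D) = 0.1406 (false positive rate = 1 - specificity)

Step 1: Find P(+)
P(+) = P(+|D)P(D) + P(+|¬D)P(¬D)
     = 0.9060 × 0.0650 + 0.1406 × 0.9350
     = 0.05889000 + 0.13146100
     = 0.19035100

Step 2: Apply Bayes' theorem for P(D|+)
P(D|+) = P(+|D)P(D) / P(+)
       = 0.05889000 / 0.19035100
       = 0.3094


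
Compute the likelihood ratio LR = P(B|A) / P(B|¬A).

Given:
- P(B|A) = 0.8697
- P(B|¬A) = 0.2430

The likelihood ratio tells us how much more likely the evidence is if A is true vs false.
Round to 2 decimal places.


Likelihood Ratio (LR) = P(B|A) / P(B|¬A)

LR = 0.8697 / 0.2430
   = 3.58

The evidence is 3.58 times more likely if A is true than if A is false.
Since LR > 1, the evidence supports A over ¬A.


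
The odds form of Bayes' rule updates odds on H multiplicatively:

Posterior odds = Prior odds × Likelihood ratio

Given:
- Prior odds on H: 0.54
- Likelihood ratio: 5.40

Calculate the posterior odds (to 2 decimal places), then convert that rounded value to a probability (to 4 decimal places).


Step 1: Calculate posterior odds
Posterior odds = Prior odds × LR
               = 0.54 × 5.40
               = 2.92

Step 2: Convert to probability
P(H|E) = Posterior odds / (1 + Posterior odds)
       = 2.92 / (1 + 2.92)
       = 2.92 / 3.92
       = 0.7449

The evidence increased P(H) from 0.3506 to 0.7449.


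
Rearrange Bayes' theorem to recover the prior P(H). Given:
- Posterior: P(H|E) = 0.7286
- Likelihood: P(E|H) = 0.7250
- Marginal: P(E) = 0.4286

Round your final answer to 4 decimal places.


From Bayes' theorem: P(H|E) = P(E|H) × P(H) / P(E)

Rearranging for P(H):
P(H) = P(H|E) × P(E) / P(E|H)
     = 0.7286 × 0.4286 / 0.7250
     = 0.31227796 / 0.7250
     = 0.4307


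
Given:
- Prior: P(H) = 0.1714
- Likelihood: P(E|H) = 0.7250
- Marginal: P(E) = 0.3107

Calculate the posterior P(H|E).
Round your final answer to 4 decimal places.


Using Bayes' theorem:

P(H|E) = P(E|H) × P(H) / P(E)
       = 0.7250 × 0.1714 / 0.3107
       = 0.12426500 / 0.3107
       = 0.4000

The evidence strengthens our belief in H.
Prior: 0.1714 → Posterior: 0.4000


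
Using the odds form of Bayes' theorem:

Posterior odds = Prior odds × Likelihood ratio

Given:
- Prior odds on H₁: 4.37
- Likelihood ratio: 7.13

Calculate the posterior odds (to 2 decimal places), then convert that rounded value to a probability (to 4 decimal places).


Step 1: Calculate posterior odds
Posterior odds = Prior odds × LR
               = 4.37 × 7.13
               = 31.16

Step 2: Convert to probability
P(H₁|E) = Posterior odds / (1 + Posterior odds)
       = 31.16 / (1 + 31.16)
       = 31.16 / 32.16
       = 0.9689

The evidence increased P(H₁) from 0.8138 to 0.9689.


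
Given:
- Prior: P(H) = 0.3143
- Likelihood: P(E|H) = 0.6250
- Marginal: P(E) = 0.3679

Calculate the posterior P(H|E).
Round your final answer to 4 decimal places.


Using Bayes' theorem:

P(H|E) = P(E|H) × P(H) / P(E)
       = 0.6250 × 0.3143 / 0.3679
       = 0.19643750 / 0.3679
       = 0.5339

The evidence strengthens our belief in H.
Prior: 0.3143 → Posterior: 0.5339


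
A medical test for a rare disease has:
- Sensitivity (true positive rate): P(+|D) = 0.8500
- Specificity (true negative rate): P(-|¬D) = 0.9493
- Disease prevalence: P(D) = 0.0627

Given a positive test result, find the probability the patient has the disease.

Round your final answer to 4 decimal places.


Let D = has disease, + = positive test

Given:
- P(D) = 0.0627 (prevalence)
- P(+|D) = 0.8500 (sensitivity)
- P(-|¬D) = 0.9493 (specificity)
- P(+|¬D) = 0.0507 (false positive rate = 1 - specificity)

Step 1: Find P(+)
P(+) = P(+|D)P(D) + P(+|¬D)P(¬D)
     = 0.8500 × 0.0627 + 0.0507 × 0.9373
     = 0.05329500 + 0.04752111
     = 0.10081611

Step 2: Apply Bayes' theorem for P(D|+)
P(D|+) = P(+|D)P(D) / P(+)
       = 0.05329500 / 0.10081611
       = 0.5286


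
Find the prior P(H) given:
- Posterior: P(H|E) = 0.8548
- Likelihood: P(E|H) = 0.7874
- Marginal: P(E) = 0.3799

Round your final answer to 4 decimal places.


From Bayes' theorem: P(H|E) = P(E|H) × P(H) / P(E)

Rearranging for P(H):
P(H) = P(H|E) × P(E) / P(E|H)
     = 0.8548 × 0.3799 / 0.7874
     = 0.32473852 / 0.7874
     = 0.4124


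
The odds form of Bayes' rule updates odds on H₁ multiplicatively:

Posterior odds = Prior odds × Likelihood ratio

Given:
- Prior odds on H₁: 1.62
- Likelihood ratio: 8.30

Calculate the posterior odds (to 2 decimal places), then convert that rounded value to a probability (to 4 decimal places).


Step 1: Calculate posterior odds
Posterior odds = Prior odds × LR
               = 1.62 × 8.30
               = 13.45

Step 2: Convert to probability
P(H₁|E) = Posterior odds / (1 + Posterior odds)
       = 13.45 / (1 + 13.45)
       = 13.45 / 14.45
       = 0.9308

The evidence increased P(H₁) from 0.6183 to 0.9308.


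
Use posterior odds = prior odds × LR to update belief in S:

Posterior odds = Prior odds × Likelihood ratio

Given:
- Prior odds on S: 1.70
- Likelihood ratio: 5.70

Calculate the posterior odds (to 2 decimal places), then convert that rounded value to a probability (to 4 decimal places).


Step 1: Calculate posterior odds
Posterior odds = Prior odds × LR
               = 1.70 × 5.70
               = 9.69

Step 2: Convert to probability
P(S|E) = Posterior odds / (1 + Posterior odds)
       = 9.69 / (1 + 9.69)
       = 9.69 / 10.69
       = 0.9065

The evidence increased P(S) from 0.6296 to 0.9065.
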